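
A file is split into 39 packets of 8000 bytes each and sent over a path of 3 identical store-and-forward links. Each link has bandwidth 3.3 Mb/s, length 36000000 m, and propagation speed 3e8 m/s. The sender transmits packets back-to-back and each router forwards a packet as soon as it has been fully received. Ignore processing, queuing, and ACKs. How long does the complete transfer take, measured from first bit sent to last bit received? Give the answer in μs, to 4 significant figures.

1155000 μs

Per-hop transmission t_tx = L/R = 64000/3300000 = 19393.9 μs.
Per-hop propagation t_prop = 36000000/300000000 = 120000 μs.
Pipeline fill: first packet needs 3·t_tx to clear all hops; remaining 38 packets each add one t_tx.
Total = (3+39-1)·t_tx + 3·t_prop = 41·19393.9 + 3·120000 = 1155000 μs.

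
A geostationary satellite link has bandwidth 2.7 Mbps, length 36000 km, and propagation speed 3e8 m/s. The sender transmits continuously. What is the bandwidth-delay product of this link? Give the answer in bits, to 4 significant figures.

Propagation delay = 36000000 / 300000000 = 0.12 s.
BDP = R × t_prop = 2700000 × 0.12 = 324000 bits.

324000 bits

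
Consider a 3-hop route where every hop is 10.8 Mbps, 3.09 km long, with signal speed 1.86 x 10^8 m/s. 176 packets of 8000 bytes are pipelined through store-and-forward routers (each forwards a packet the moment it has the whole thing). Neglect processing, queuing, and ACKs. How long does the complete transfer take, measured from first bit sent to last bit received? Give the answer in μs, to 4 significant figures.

Per-hop transmission t_tx = L/R = 64000/10800000 = 5925.93 μs.
Per-hop propagation t_prop = 3090/186000000 = 16.6129 μs.
Pipeline fill: first packet needs 3·t_tx to clear all hops; remaining 175 packets each add one t_tx.
Total = (3+176-1)·t_tx + 3·t_prop = 178·5925.93 + 3·16.6129 = 1055000 μs.

1055000 μs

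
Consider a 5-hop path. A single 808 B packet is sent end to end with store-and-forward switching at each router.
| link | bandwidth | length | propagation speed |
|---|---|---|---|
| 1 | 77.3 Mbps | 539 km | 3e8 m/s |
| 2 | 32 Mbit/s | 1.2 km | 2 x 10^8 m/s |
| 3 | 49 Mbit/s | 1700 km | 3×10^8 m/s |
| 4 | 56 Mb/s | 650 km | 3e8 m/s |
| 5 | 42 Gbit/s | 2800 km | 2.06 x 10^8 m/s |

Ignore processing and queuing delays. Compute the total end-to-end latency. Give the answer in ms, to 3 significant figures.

L = 808 × 8 = 6464 bits.
Transmission delays (L/R per hop): 0.0836223, 0.202, 0.131918, 0.115429, 0.000153905 ms; sum = 0.533123 ms.
Propagation delays (d/s per hop): 1.79667, 0.006, 5.66667, 2.16667, 13.5922 ms; sum = 23.2282 ms.
End-to-end = 23.8 ms.

23.8 ms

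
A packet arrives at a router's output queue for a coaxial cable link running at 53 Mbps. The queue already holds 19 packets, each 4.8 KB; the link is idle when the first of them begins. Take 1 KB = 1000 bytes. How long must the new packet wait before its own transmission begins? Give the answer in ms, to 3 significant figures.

Each queued packet: L/R = 38400/53000000 = 0.724528 ms.
19 queued → 13.766 ms.
Queuing delay = 13.8 ms.

13.8 ms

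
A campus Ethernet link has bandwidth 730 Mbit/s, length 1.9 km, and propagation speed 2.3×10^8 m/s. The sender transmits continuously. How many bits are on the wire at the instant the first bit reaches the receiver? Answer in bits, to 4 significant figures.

Propagation delay = 1900 / 2.3e+08 = 8.26087e-06 s.
BDP = R × t_prop = 730000000 × 8.26087e-06 = 6030.43 bits.

6030 bits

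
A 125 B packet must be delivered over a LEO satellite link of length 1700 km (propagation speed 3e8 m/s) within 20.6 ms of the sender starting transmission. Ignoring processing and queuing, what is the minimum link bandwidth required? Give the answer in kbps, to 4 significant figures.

66.96 kbps

L = 1000 bits.
Propagation delay = 1700000 / 300000000 = 5.66667 ms.
Transmission budget = 20.6 − 5.66667 = 14.9333 ms.
R ≥ L / t_tx = 1000 bits / 0.0149333 s = 66.96 kbps.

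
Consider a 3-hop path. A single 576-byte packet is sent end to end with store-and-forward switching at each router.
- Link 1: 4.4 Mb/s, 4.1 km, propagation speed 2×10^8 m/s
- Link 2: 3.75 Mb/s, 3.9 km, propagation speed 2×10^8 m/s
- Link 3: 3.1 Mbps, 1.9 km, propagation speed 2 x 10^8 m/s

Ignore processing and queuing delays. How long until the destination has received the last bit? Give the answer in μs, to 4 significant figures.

L = 576 × 8 = 4608 bits.
Transmission delays (L/R per hop): 1047.27, 1228.8, 1486.45 μs; sum = 3762.52 μs.
Propagation delays (d/s per hop): 20.5, 19.5, 9.5 μs; sum = 49.5 μs.
End-to-end = 3812 μs.

3812 μs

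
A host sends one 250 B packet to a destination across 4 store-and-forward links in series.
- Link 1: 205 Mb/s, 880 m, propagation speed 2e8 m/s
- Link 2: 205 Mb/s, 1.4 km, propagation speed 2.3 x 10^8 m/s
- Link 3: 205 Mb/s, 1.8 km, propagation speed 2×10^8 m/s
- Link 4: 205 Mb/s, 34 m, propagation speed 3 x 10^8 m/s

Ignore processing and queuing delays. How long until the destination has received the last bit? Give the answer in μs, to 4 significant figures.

L = 250 × 8 = 2000 bits.
Transmission delay per hop = L/R = 2000/205000000 = 9.7561 μs; 4 hops → 39.0244 μs.
Propagation delays (d/s per hop): 4.4, 6.08696, 9, 0.113333 μs; sum = 19.6003 μs.
End-to-end = 58.62 μs.

58.62 μs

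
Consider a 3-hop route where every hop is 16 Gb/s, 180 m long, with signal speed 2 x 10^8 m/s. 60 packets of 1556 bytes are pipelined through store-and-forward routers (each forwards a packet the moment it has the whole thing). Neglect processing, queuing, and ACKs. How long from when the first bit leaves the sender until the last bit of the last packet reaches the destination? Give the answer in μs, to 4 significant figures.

50.94 μs

Per-hop transmission t_tx = L/R = 12448/16000000000 = 0.778 μs.
Per-hop propagation t_prop = 180/200000000 = 0.9 μs.
Pipeline fill: first packet needs 3·t_tx to clear all hops; remaining 59 packets each add one t_tx.
Total = (3+60-1)·t_tx + 3·t_prop = 62·0.778 + 3·0.9 = 50.94 μs.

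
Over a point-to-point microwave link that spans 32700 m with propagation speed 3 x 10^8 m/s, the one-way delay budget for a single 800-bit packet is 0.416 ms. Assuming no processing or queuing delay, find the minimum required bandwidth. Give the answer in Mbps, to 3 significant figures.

2.61 Mbps

Propagation delay = 32700 / 300000000 = 0.109 ms.
Transmission budget = 0.416 − 0.109 = 0.307 ms.
R ≥ L / t_tx = 800 bits / 0.000307 s = 2.61 Mbps.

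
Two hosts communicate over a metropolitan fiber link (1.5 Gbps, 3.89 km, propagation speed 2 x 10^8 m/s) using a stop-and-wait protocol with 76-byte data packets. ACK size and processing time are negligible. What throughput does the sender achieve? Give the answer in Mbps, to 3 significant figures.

t_tx = L/R = 608/1500000000 = 4.05333e-07 s.
t_prop = 3890/200000000 = 1.945e-05 s; RTT = 3.89e-05 s.
Cycle = t_tx + RTT = 3.93053e-05 s.
Throughput = L / cycle = 608 / 3.93053e-05 = 15.5 Mbps.

15.5 Mbps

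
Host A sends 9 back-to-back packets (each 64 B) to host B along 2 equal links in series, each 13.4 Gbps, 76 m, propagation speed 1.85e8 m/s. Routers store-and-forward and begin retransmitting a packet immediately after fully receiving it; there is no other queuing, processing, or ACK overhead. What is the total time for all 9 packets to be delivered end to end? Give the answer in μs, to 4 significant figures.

Per-hop transmission t_tx = L/R = 512/13400000000 = 0.038209 μs.
Per-hop propagation t_prop = 76/185000000 = 0.410811 μs.
Pipeline fill: first packet needs 2·t_tx to clear all hops; remaining 8 packets each add one t_tx.
Total = (2+9-1)·t_tx + 2·t_prop = 10·0.038209 + 2·0.410811 = 1.204 μs.

1.204 μs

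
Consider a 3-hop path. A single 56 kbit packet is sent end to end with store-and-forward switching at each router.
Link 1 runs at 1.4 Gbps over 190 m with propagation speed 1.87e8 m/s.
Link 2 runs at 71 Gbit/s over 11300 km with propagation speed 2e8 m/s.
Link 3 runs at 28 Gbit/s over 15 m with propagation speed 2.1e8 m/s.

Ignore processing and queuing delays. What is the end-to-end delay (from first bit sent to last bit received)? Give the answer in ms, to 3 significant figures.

L = 56000 bits.
Transmission delays (L/R per hop): 0.04, 0.000788732, 0.002 ms; sum = 0.0427887 ms.
Propagation delays (d/s per hop): 0.00101604, 56.5, 7.14286e-05 ms; sum = 56.5011 ms.
End-to-end = 56.5 ms.

56.5 ms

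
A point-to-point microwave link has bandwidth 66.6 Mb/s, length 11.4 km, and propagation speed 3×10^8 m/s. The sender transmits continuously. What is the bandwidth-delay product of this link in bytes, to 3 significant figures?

316 bytes

Propagation delay = 11400 / 300000000 = 3.8e-05 s.
BDP = R × t_prop = 6.66e+07 × 3.8e-05 = 2530.8 bits.
In bytes: 2530.8/8 = 316 bytes.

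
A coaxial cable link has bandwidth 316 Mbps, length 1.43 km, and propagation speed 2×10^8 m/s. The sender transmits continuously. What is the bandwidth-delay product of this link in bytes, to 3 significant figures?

Propagation delay = 1430 / 200000000 = 7.15e-06 s.
BDP = R × t_prop = 316000000 × 7.15e-06 = 2259.4 bits.
In bytes: 2259.4/8 = 282 bytes.

282 bytes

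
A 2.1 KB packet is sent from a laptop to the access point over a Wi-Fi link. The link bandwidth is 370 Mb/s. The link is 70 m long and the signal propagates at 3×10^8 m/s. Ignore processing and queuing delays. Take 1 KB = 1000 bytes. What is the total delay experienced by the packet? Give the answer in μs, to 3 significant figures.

L = 16800 bits.
Transmission delay = L/R = 16800 / 370000000 = 45.4054 μs.
Propagation delay = d/s = 70 m / 300000000 m/s = 0.233333 μs.
Total = 45.6 μs.

45.6 μs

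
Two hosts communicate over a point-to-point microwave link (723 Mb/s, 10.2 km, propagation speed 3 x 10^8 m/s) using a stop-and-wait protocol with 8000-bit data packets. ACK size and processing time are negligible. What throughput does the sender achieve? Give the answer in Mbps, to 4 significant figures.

t_tx = L/R = 8000/723000000 = 1.1065e-05 s.
t_prop = 10200/300000000 = 3.4e-05 s; RTT = 6.8e-05 s.
Cycle = t_tx + RTT = 7.9065e-05 s.
Throughput = L / cycle = 8000 / 7.9065e-05 = 101.2 Mbps.

101.2 Mbps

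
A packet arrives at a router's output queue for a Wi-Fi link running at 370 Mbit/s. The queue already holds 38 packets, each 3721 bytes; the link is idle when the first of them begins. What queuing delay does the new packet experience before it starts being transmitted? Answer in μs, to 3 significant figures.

Each queued packet: L/R = 29768/370000000 = 80.4541 μs.
38 queued → 3057.25 μs.
Queuing delay = 3060 μs.

3060 μs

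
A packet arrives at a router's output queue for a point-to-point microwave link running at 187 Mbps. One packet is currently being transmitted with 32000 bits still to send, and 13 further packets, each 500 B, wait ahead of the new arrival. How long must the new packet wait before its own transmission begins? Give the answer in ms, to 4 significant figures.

0.4492 ms

Each queued packet: L/R = 4000/187000000 = 0.0213904 ms.
13 queued → 0.278075 ms.
Plus remaining 32000 bits of current packet: 0.171123 ms.
Queuing delay = 0.4492 ms.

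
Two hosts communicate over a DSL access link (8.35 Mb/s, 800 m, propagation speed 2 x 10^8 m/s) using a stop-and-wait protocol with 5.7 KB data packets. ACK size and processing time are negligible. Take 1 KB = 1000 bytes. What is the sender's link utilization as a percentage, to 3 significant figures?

99.9 %

t_tx = L/R = 45600/8350000 = 0.00546108 s.
t_prop = 800/200000000 = 4e-06 s; RTT = 8e-06 s.
Cycle = t_tx + RTT = 0.00546908 s.
Utilization = t_tx / cycle = 0.00546108/0.00546908 = 99.9 %.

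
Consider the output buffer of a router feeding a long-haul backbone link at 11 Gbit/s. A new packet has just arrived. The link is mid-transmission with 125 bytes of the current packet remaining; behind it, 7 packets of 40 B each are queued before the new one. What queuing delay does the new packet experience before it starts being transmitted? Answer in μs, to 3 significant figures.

Each queued packet: L/R = 320/11000000000 = 0.0290909 μs.
7 queued → 0.203636 μs.
Plus remaining 1000 bits of current packet: 0.0909091 μs.
Queuing delay = 0.295 μs.

0.295 μs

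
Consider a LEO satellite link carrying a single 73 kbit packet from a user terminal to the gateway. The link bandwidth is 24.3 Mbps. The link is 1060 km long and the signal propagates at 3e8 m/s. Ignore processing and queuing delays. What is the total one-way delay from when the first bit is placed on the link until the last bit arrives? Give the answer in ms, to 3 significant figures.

6.54 ms

L = 73000 bits.
Transmission delay = L/R = 73000 / 24300000 = 3.00412 ms.
Propagation delay = d/s = 1060000 m / 300000000 m/s = 3.53333 ms.
Total = 6.54 ms.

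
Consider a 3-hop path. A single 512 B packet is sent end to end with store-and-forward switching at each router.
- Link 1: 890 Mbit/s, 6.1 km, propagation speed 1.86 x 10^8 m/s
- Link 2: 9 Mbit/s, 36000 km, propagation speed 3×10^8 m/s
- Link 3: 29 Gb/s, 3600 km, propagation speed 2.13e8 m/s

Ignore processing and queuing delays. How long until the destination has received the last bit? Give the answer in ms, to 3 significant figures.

L = 512 × 8 = 4096 bits.
Transmission delays (L/R per hop): 0.00460225, 0.455111, 0.000141241 ms; sum = 0.459855 ms.
Propagation delays (d/s per hop): 0.0327957, 120, 16.9014 ms; sum = 136.934 ms.
End-to-end = 137 ms.

137 ms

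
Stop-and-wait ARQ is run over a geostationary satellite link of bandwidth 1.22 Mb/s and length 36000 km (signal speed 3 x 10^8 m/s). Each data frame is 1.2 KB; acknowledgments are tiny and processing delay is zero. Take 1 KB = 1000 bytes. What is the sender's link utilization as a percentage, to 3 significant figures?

t_tx = L/R = 9600/1220000 = 0.00786885 s.
t_prop = 36000000/300000000 = 0.12 s; RTT = 0.24 s.
Cycle = t_tx + RTT = 0.247869 s.
Utilization = t_tx / cycle = 0.00786885/0.247869 = 3.17 %.

3.17 %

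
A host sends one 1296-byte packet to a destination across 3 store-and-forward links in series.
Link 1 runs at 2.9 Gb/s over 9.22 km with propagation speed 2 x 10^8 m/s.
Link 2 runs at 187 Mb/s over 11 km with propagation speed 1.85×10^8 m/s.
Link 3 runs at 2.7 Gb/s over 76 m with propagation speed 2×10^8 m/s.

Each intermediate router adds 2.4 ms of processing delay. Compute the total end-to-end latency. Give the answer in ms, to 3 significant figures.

L = 1296 × 8 = 10368 bits.
Transmission delays (L/R per hop): 0.00357517, 0.0554439, 0.00384 ms; sum = 0.062859 ms.
Propagation delays (d/s per hop): 0.0461, 0.0594595, 0.00038 ms; sum = 0.105939 ms.
Processing at 2 router(s): 2 × 2.4 ms = 4.8 ms.
End-to-end = 4.97 ms.

4.97 ms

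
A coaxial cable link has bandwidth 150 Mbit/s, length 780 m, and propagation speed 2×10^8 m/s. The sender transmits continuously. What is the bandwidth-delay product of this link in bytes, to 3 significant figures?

73.1 bytes

Propagation delay = 780 / 200000000 = 3.9e-06 s.
BDP = R × t_prop = 150000000 × 3.9e-06 = 585 bits.
In bytes: 585/8 = 73.1 bytes.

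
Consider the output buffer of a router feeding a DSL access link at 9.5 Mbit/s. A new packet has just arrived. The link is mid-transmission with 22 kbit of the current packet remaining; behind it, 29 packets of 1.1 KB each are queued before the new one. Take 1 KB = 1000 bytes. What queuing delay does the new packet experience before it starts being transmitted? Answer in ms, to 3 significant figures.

Each queued packet: L/R = 8800/9500000 = 0.926316 ms.
29 queued → 26.8632 ms.
Plus remaining 22000 bits of current packet: 2.31579 ms.
Queuing delay = 29.2 ms.

29.2 ms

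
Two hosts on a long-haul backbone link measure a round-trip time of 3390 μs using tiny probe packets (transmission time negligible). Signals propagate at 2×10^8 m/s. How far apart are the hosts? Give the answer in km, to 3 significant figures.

One-way propagation = RTT/2 = 1695 μs.
d = s × t = 200000000 × 0.001695 = 339 km.

339 km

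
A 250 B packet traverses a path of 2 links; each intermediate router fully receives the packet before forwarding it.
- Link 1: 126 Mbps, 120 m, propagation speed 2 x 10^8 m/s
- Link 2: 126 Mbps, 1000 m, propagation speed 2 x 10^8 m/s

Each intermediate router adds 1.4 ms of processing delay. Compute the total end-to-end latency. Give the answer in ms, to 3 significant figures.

1.44 ms

L = 250 × 8 = 2000 bits.
Transmission delay per hop = L/R = 2000/126000000 = 0.015873 ms; 2 hops → 0.031746 ms.
Propagation delays (d/s per hop): 0.0006, 0.005 ms; sum = 0.0056 ms.
Processing at 1 router(s): 1 × 1.4 ms = 1.4 ms.
End-to-end = 1.44 ms.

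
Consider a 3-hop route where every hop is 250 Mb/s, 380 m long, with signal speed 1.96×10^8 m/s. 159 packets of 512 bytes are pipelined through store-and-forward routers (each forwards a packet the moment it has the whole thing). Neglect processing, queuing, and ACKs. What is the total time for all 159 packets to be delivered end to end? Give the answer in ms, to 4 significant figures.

2.644 ms

Per-hop transmission t_tx = L/R = 4096/250000000 = 0.016384 ms.
Per-hop propagation t_prop = 380/196000000 = 0.00193878 ms.
Pipeline fill: first packet needs 3·t_tx to clear all hops; remaining 158 packets each add one t_tx.
Total = (3+159-1)·t_tx + 3·t_prop = 161·0.016384 + 3·0.00193878 = 2.644 ms.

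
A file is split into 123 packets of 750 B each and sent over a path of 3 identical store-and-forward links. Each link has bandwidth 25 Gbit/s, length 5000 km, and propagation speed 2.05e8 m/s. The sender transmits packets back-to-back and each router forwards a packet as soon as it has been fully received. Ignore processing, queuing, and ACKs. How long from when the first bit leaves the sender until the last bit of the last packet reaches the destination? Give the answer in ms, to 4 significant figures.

Per-hop transmission t_tx = L/R = 6000/25000000000 = 0.00024 ms.
Per-hop propagation t_prop = 5000000/2.05e+08 = 24.3902 ms.
Pipeline fill: first packet needs 3·t_tx to clear all hops; remaining 122 packets each add one t_tx.
Total = (3+123-1)·t_tx + 3·t_prop = 125·0.00024 + 3·24.3902 = 73.20 ms.

73.20 ms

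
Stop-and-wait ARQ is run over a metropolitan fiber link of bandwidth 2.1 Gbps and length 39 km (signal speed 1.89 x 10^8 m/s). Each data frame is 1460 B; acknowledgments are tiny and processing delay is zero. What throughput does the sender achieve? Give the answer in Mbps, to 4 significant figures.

t_tx = L/R = 11680/2100000000 = 5.5619e-06 s.
t_prop = 39000/189000000 = 0.000206349 s; RTT = 0.000412698 s.
Cycle = t_tx + RTT = 0.00041826 s.
Throughput = L / cycle = 11680 / 0.00041826 = 27.93 Mbps.

27.93 Mbps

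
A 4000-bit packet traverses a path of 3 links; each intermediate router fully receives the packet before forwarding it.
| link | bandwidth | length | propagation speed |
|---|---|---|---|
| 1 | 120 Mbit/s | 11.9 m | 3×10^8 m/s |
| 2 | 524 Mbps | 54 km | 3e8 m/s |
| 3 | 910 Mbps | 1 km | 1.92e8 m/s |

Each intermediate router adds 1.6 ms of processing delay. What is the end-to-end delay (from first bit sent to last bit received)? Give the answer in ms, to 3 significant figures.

3.43 ms

Transmission delays (L/R per hop): 0.0333333, 0.00763359, 0.0043956 ms; sum = 0.0453625 ms.
Propagation delays (d/s per hop): 3.96667e-05, 0.18, 0.00520833 ms; sum = 0.185248 ms.
Processing at 2 router(s): 2 × 1.6 ms = 3.2 ms.
End-to-end = 3.43 ms.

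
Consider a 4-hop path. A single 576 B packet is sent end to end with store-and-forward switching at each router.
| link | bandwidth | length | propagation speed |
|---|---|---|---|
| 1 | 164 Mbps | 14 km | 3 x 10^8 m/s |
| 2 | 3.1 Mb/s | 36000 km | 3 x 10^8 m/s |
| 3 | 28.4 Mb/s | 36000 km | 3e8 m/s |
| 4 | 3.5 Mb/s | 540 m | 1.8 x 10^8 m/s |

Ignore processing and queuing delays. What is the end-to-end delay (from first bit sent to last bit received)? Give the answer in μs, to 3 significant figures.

L = 576 × 8 = 4608 bits.
Transmission delays (L/R per hop): 28.0976, 1486.45, 162.254, 1316.57 μs; sum = 2993.37 μs.
Propagation delays (d/s per hop): 46.6667, 120000, 120000, 3 μs; sum = 240050 μs.
End-to-end = 243000 μs.

243000 μs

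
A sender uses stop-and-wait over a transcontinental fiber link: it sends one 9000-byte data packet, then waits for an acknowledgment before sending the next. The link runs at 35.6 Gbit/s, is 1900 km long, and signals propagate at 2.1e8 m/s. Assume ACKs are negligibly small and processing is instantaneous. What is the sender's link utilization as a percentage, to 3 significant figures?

t_tx = L/R = 72000/35600000000 = 2.02247e-06 s.
t_prop = 1900000/210000000 = 0.00904762 s; RTT = 0.0180952 s.
Cycle = t_tx + RTT = 0.0180973 s.
Utilization = t_tx / cycle = 2.02247e-06/0.0180973 = 0.0112 %.

0.0112 %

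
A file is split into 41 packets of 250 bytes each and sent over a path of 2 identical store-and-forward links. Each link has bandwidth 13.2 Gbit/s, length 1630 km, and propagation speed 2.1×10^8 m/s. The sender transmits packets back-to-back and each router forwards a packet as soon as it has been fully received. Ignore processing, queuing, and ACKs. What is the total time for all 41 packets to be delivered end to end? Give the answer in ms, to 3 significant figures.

Per-hop transmission t_tx = L/R = 2000/13200000000 = 0.000151515 ms.
Per-hop propagation t_prop = 1630000/210000000 = 7.7619 ms.
Pipeline fill: first packet needs 2·t_tx to clear all hops; remaining 40 packets each add one t_tx.
Total = (2+41-1)·t_tx + 2·t_prop = 42·0.000151515 + 2·7.7619 = 15.5 ms.

15.5 ms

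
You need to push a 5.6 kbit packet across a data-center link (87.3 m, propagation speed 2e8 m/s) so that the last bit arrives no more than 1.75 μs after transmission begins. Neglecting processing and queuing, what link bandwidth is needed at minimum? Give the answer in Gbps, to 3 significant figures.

4.26 Gbps

Propagation delay = 87.3 / 200000000 = 0.4365 μs.
Transmission budget = 1.75 − 0.4365 = 1.3135 μs.
R ≥ L / t_tx = 5600 bits / 1.3135e-06 s = 4.26 Gbps.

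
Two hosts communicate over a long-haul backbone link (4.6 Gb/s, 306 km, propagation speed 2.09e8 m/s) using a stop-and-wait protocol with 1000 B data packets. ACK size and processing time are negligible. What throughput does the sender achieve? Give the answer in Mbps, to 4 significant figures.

2.730 Mbps

t_tx = L/R = 8000/4600000000 = 1.73913e-06 s.
t_prop = 306000/209000000 = 0.00146411 s; RTT = 0.00292823 s.
Cycle = t_tx + RTT = 0.00292997 s.
Throughput = L / cycle = 8000 / 0.00292997 = 2.730 Mbps.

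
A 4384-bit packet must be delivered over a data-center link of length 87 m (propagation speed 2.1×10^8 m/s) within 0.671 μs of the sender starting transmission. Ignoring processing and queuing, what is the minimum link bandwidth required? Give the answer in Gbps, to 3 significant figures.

Propagation delay = 87 / 210000000 = 0.414286 μs.
Transmission budget = 0.671 − 0.414286 = 0.256714 μs.
R ≥ L / t_tx = 4384 bits / 2.56714e-07 s = 17.1 Gbps.

17.1 Gbps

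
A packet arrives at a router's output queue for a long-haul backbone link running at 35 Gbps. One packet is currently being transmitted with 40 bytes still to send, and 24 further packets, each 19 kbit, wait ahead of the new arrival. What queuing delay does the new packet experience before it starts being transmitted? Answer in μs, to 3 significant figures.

13.0 μs

Each queued packet: L/R = 19000/35000000000 = 0.542857 μs.
24 queued → 13.0286 μs.
Plus remaining 320 bits of current packet: 0.00914286 μs.
Queuing delay = 13.0 μs.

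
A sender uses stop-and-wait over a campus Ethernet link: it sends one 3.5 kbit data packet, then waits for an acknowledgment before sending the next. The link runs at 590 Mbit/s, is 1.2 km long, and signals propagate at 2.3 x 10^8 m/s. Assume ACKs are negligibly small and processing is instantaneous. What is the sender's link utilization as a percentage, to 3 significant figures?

36.2 %

t_tx = L/R = 3500/590000000 = 5.9322e-06 s.
t_prop = 1200/2.3e+08 = 5.21739e-06 s; RTT = 1.04348e-05 s.
Cycle = t_tx + RTT = 1.6367e-05 s.
Utilization = t_tx / cycle = 5.9322e-06/1.6367e-05 = 36.2 %.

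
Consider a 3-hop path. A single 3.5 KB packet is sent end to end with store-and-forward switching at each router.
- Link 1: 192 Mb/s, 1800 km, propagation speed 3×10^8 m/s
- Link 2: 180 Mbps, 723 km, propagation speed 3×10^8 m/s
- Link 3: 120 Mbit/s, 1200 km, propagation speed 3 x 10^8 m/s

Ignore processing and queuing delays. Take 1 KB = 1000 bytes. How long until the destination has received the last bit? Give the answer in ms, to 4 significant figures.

L = 28000 bits.
Transmission delays (L/R per hop): 0.145833, 0.155556, 0.233333 ms; sum = 0.534722 ms.
Propagation delays (d/s per hop): 6, 2.41, 4 ms; sum = 12.41 ms.
End-to-end = 12.94 ms.

12.94 ms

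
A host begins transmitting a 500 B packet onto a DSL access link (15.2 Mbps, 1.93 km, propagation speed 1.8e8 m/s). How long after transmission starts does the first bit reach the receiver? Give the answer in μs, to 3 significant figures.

10.7 μs

First bit experiences only propagation delay: d/s = 1930/180000000 = 10.7 μs.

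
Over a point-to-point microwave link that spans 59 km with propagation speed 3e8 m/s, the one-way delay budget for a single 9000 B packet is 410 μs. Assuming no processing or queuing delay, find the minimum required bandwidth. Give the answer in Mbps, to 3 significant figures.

338 Mbps

L = 72000 bits.
Propagation delay = 59000 / 300000000 = 196.667 μs.
Transmission budget = 410 − 196.667 = 213.333 μs.
R ≥ L / t_tx = 72000 bits / 0.000213333 s = 338 Mbps.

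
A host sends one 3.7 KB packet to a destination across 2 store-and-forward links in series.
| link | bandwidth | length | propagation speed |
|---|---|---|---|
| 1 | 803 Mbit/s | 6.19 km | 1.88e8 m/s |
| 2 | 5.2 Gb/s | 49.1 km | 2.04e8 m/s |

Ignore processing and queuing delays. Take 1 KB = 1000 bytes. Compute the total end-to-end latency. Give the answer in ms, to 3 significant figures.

L = 29600 bits.
Transmission delays (L/R per hop): 0.0368618, 0.00569231 ms; sum = 0.0425541 ms.
Propagation delays (d/s per hop): 0.0329255, 0.240686 ms; sum = 0.273612 ms.
End-to-end = 0.316 ms.

0.316 ms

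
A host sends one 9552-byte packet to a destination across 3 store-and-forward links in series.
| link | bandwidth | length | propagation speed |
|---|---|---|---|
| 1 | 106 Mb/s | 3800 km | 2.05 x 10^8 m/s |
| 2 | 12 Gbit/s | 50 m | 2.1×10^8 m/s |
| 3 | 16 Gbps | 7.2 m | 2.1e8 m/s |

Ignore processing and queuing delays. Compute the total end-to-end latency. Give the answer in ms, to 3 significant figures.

19.3 ms

L = 9552 × 8 = 76416 bits.
Transmission delays (L/R per hop): 0.720906, 0.006368, 0.004776 ms; sum = 0.73205 ms.
Propagation delays (d/s per hop): 18.5366, 0.000238095, 3.42857e-05 ms; sum = 18.5369 ms.
End-to-end = 19.3 ms.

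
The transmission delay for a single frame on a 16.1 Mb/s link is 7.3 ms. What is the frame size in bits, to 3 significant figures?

118000 bits

L = R × t_tx = 1.61e+07 b/s × 0.0073 s = 117530 bits.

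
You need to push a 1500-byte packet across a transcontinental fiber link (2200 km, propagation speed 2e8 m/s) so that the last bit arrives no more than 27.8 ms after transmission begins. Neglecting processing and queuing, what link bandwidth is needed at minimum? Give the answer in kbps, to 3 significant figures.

714 kbps

L = 12000 bits.
Propagation delay = 2200000 / 200000000 = 11 ms.
Transmission budget = 27.8 − 11 = 16.8 ms.
R ≥ L / t_tx = 12000 bits / 0.0168 s = 714 kbps.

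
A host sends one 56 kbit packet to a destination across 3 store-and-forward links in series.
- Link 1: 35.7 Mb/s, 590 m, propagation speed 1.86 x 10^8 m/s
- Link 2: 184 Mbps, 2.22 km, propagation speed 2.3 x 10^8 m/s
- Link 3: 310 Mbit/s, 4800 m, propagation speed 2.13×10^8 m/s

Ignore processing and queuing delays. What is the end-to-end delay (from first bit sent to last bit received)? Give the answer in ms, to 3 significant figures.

2.09 ms

L = 56000 bits.
Transmission delays (L/R per hop): 1.56863, 0.304348, 0.180645 ms; sum = 2.05362 ms.
Propagation delays (d/s per hop): 0.00317204, 0.00965217, 0.0225352 ms; sum = 0.0353594 ms.
End-to-end = 2.09 ms.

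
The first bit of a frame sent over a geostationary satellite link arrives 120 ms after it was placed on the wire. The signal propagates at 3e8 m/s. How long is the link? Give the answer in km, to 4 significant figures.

36000 km

d = s × t_prop = 300000000 × 0.12 = 36000 km.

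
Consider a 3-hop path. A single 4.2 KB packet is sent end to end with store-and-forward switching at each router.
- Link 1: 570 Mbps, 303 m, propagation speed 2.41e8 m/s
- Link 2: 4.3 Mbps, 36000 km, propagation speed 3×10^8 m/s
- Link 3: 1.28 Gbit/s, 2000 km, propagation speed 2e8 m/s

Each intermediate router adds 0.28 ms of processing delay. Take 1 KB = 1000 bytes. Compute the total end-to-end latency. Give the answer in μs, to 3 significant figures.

138000 μs

L = 33600 bits.
Transmission delays (L/R per hop): 58.9474, 7813.95, 26.25 μs; sum = 7899.15 μs.
Propagation delays (d/s per hop): 1.25726, 120000, 10000 μs; sum = 130001 μs.
Processing at 2 router(s): 2 × 0.28 ms = 560 μs.
End-to-end = 138000 μs.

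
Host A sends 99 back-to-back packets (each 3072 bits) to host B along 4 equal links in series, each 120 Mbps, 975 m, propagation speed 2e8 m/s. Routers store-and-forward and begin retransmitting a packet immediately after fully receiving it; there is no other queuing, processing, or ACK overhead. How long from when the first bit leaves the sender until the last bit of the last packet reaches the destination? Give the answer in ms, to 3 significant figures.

2.63 ms

Per-hop transmission t_tx = L/R = 3072/120000000 = 0.0256 ms.
Per-hop propagation t_prop = 975/200000000 = 0.004875 ms.
Pipeline fill: first packet needs 4·t_tx to clear all hops; remaining 98 packets each add one t_tx.
Total = (4+99-1)·t_tx + 4·t_prop = 102·0.0256 + 4·0.004875 = 2.63 ms.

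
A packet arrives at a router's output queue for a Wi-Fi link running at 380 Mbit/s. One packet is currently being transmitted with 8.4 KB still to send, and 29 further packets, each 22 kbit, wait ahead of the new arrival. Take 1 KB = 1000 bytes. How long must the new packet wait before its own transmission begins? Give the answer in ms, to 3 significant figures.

1.86 ms

Each queued packet: L/R = 22000/380000000 = 0.0578947 ms.
29 queued → 1.67895 ms.
Plus remaining 67200 bits of current packet: 0.176842 ms.
Queuing delay = 1.86 ms.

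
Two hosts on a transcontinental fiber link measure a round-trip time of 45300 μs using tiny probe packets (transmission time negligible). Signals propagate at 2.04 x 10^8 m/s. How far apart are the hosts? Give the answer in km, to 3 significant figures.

One-way propagation = RTT/2 = 22650 μs.
d = s × t = 204000000 × 0.02265 = 4620 km.

4620 km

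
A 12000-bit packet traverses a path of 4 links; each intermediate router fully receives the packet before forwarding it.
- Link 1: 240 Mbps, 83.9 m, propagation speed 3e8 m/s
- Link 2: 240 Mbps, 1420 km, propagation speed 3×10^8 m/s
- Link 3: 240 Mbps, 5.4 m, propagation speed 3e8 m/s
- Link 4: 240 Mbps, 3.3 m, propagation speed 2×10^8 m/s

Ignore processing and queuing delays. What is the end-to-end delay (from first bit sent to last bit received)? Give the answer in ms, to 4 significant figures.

4.934 ms

Transmission delay per hop = L/R = 12000/240000000 = 0.05 ms; 4 hops → 0.2 ms.
Propagation delays (d/s per hop): 0.000279667, 4.73333, 1.8e-05, 1.65e-05 ms; sum = 4.73365 ms.
End-to-end = 4.934 ms.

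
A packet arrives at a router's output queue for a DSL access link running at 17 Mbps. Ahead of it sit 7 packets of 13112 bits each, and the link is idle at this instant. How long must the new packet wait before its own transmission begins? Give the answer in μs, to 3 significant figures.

5400 μs

Each queued packet: L/R = 13112/17000000 = 771.294 μs.
7 queued → 5399.06 μs.
Queuing delay = 5400 μs.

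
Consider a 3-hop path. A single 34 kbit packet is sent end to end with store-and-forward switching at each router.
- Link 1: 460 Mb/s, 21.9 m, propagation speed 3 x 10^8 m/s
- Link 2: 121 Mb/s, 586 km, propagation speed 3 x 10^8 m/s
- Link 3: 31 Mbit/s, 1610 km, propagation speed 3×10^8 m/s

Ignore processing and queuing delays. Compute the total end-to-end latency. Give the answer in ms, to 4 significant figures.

L = 34000 bits.
Transmission delays (L/R per hop): 0.073913, 0.280992, 1.09677 ms; sum = 1.45168 ms.
Propagation delays (d/s per hop): 7.3e-05, 1.95333, 5.36667 ms; sum = 7.32007 ms.
End-to-end = 8.772 ms.

8.772 ms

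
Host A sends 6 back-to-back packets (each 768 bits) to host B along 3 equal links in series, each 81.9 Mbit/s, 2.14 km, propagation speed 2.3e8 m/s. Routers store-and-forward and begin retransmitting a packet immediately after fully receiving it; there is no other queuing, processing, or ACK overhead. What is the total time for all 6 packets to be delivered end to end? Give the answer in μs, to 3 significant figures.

Per-hop transmission t_tx = L/R = 768/81900000 = 9.37729 μs.
Per-hop propagation t_prop = 2140/2.3e+08 = 9.30435 μs.
Pipeline fill: first packet needs 3·t_tx to clear all hops; remaining 5 packets each add one t_tx.
Total = (3+6-1)·t_tx + 3·t_prop = 8·9.37729 + 3·9.30435 = 103 μs.

103 μs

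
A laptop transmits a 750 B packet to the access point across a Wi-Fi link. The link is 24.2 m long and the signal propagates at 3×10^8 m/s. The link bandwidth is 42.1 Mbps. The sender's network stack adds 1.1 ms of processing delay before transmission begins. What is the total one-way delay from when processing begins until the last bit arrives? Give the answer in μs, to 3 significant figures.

1240 μs

L = 750 × 8 = 6000 bits.
Transmission delay = L/R = 6000 / 42100000 = 142.518 μs.
Propagation delay = d/s = 24.2 m / 300000000 m/s = 0.0806667 μs.
Plus processing delay 1.1 ms = 1100 μs.
Total = 1240 μs.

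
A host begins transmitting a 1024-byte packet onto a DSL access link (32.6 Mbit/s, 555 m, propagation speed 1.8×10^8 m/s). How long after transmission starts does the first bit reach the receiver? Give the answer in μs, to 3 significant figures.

First bit experiences only propagation delay: d/s = 555/180000000 = 3.08 μs.

3.08 μs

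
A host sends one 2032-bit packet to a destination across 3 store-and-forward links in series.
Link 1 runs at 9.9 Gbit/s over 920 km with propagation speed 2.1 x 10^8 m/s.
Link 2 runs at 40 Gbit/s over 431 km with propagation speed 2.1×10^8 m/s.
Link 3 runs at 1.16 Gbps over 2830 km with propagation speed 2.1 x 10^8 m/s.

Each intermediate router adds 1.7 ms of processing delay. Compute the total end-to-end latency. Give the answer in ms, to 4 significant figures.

23.31 ms

Transmission delays (L/R per hop): 0.000205253, 5.08e-05, 0.00175172 ms; sum = 0.00200778 ms.
Propagation delays (d/s per hop): 4.38095, 2.05238, 13.4762 ms; sum = 19.9095 ms.
Processing at 2 router(s): 2 × 1.7 ms = 3.4 ms.
End-to-end = 23.31 ms.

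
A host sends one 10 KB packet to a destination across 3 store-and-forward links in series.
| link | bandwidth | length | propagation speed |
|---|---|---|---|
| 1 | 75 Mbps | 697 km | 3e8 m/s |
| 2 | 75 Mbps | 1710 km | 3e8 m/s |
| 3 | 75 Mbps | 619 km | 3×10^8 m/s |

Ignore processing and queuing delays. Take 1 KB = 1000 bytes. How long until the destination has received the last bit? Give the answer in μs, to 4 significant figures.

13290 μs

L = 80000 bits.
Transmission delay per hop = L/R = 80000/75000000 = 1066.67 μs; 3 hops → 3200 μs.
Propagation delays (d/s per hop): 2323.33, 5700, 2063.33 μs; sum = 10086.7 μs.
End-to-end = 13290 μs.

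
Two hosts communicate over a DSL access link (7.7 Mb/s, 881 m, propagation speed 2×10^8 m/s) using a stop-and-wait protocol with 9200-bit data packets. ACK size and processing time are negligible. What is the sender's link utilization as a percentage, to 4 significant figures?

t_tx = L/R = 9200/7700000 = 0.00119481 s.
t_prop = 881/200000000 = 4.405e-06 s; RTT = 8.81e-06 s.
Cycle = t_tx + RTT = 0.00120362 s.
Utilization = t_tx / cycle = 0.00119481/0.00120362 = 99.27 %.

99.27 %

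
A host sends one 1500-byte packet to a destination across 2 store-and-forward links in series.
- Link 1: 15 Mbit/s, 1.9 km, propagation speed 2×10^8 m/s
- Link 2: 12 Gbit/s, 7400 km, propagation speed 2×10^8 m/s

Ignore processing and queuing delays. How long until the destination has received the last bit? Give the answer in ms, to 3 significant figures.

L = 1500 × 8 = 12000 bits.
Transmission delays (L/R per hop): 0.8, 0.001 ms; sum = 0.801 ms.
Propagation delays (d/s per hop): 0.0095, 37 ms; sum = 37.0095 ms.
End-to-end = 37.8 ms.

37.8 ms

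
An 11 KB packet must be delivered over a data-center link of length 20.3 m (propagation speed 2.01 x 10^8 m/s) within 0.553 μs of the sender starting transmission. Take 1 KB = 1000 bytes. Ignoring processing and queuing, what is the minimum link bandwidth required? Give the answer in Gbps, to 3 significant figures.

L = 88000 bits.
Propagation delay = 20.3 / 2.01e+08 = 0.100995 μs.
Transmission budget = 0.553 − 0.100995 = 0.452005 μs.
R ≥ L / t_tx = 88000 bits / 4.52005e-07 s = 195 Gbps.

195 Gbps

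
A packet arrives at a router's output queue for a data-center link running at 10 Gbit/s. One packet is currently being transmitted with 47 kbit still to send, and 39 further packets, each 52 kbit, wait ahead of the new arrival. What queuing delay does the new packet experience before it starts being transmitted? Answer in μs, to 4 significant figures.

207.5 μs

Each queued packet: L/R = 52000/10000000000 = 5.2 μs.
39 queued → 202.8 μs.
Plus remaining 47000 bits of current packet: 4.7 μs.
Queuing delay = 207.5 μs.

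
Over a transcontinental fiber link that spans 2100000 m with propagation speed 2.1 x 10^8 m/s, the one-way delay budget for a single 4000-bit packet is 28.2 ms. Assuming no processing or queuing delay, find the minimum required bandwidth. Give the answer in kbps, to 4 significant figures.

219.8 kbps

Propagation delay = 2100000 / 210000000 = 10 ms.
Transmission budget = 28.2 − 10 = 18.2 ms.
R ≥ L / t_tx = 4000 bits / 0.0182 s = 219.8 kbps.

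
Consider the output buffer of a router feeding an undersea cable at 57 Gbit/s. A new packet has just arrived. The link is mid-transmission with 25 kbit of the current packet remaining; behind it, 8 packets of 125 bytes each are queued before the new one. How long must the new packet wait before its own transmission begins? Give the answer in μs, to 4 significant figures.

Each queued packet: L/R = 1000/57000000000 = 0.0175439 μs.
8 queued → 0.140351 μs.
Plus remaining 25000 bits of current packet: 0.438596 μs.
Queuing delay = 0.5789 μs.

0.5789 μs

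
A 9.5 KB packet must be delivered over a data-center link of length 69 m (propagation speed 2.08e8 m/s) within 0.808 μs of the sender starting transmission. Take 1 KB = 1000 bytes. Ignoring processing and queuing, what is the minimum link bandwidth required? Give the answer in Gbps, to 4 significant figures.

L = 76000 bits.
Propagation delay = 69 / 208000000 = 0.331731 μs.
Transmission budget = 0.808 − 0.331731 = 0.476269 μs.
R ≥ L / t_tx = 76000 bits / 4.76269e-07 s = 159.6 Gbps.

159.6 Gbps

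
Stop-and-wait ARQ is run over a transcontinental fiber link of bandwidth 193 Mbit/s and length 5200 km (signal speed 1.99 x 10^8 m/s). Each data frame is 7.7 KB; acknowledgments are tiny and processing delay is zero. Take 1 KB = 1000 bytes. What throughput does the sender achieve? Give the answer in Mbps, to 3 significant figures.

1.17 Mbps

t_tx = L/R = 61600/193000000 = 0.000319171 s.
t_prop = 5200000/199000000 = 0.0261307 s; RTT = 0.0522613 s.
Cycle = t_tx + RTT = 0.0525805 s.
Throughput = L / cycle = 61600 / 0.0525805 = 1.17 Mbps.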